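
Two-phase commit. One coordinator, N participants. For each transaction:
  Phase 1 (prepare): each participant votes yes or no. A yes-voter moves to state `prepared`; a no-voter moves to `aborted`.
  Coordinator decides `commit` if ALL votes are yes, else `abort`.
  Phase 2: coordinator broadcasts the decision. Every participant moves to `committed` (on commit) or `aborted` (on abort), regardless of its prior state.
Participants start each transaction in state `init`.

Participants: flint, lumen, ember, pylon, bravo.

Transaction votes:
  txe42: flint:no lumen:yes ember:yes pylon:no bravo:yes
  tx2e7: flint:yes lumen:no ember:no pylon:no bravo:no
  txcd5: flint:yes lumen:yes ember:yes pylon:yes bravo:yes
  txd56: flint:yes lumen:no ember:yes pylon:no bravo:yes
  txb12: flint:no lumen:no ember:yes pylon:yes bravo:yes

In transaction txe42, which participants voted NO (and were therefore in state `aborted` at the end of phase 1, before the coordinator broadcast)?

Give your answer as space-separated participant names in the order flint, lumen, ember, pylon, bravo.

Answer: flint pylon

Derivation:
Txn txe42 phase 1: flint no -> aborted; lumen yes -> prepared; ember yes -> prepared; pylon no -> aborted; bravo yes -> prepared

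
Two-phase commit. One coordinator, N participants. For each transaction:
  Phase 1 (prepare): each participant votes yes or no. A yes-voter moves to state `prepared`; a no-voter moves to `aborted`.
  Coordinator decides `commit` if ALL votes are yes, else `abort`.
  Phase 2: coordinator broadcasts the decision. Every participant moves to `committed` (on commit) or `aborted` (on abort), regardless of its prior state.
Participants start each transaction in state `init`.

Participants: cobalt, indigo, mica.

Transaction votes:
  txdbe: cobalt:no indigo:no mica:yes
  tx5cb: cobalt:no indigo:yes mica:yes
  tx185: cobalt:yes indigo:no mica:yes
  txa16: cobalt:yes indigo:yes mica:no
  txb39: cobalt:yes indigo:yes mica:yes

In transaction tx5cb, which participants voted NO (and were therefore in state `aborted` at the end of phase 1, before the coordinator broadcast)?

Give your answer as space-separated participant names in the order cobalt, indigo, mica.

Answer: cobalt

Derivation:
Txn tx5cb phase 1: cobalt no -> aborted; indigo yes -> prepared; mica yes -> prepared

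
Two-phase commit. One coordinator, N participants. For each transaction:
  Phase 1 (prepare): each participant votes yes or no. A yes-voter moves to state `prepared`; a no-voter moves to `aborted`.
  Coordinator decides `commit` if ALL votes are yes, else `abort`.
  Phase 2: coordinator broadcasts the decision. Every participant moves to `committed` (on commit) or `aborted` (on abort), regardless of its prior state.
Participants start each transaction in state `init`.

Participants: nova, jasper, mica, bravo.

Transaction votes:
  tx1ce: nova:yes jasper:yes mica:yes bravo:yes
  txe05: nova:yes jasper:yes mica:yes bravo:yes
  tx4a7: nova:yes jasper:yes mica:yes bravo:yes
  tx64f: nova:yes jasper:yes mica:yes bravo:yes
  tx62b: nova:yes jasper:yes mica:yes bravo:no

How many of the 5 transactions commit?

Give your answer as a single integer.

tx1ce: all yes -> commit (commits=1)
txe05: all yes -> commit (commits=2)
tx4a7: all yes -> commit (commits=3)
tx64f: all yes -> commit (commits=4)
tx62b: no from bravo -> abort (commits=4)

Answer: 4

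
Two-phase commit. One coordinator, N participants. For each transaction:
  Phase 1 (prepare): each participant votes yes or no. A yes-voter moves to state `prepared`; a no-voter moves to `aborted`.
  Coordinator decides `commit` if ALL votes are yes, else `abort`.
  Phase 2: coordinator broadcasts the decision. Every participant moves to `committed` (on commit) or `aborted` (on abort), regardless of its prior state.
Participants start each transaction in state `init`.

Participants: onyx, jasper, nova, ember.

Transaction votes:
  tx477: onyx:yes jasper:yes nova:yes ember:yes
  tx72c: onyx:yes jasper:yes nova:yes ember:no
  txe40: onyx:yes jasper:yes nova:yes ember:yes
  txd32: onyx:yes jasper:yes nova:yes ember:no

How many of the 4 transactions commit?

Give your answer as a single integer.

Answer: 2

Derivation:
tx477: all yes -> commit (commits=1)
tx72c: no from ember -> abort (commits=1)
txe40: all yes -> commit (commits=2)
txd32: no from ember -> abort (commits=2)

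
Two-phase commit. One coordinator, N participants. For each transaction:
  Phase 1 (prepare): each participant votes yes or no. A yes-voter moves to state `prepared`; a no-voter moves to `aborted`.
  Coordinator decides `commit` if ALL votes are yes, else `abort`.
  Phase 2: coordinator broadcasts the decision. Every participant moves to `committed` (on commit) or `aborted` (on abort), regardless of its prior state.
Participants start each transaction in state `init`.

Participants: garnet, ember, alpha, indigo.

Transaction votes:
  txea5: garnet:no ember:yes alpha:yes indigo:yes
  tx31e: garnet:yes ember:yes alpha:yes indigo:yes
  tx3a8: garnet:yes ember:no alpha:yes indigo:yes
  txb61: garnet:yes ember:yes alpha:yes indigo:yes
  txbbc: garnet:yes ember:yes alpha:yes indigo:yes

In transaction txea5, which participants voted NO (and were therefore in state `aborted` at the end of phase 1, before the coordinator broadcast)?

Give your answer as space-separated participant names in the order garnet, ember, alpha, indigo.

Answer: garnet

Derivation:
Txn txea5 phase 1: garnet no -> aborted; ember yes -> prepared; alpha yes -> prepared; indigo yes -> prepared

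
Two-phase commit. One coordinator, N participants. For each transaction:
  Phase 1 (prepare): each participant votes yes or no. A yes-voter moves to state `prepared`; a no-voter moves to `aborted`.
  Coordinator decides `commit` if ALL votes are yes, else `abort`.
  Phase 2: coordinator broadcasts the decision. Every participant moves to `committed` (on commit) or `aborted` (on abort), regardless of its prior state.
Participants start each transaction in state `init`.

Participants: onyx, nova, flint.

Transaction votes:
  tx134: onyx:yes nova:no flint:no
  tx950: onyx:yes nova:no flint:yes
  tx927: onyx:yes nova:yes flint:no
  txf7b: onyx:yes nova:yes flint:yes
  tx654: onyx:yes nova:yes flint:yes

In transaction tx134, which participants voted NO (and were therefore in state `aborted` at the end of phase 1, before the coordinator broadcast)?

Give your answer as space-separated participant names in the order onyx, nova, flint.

Answer: nova flint

Derivation:
Txn tx134 phase 1: onyx yes -> prepared; nova no -> aborted; flint no -> aborted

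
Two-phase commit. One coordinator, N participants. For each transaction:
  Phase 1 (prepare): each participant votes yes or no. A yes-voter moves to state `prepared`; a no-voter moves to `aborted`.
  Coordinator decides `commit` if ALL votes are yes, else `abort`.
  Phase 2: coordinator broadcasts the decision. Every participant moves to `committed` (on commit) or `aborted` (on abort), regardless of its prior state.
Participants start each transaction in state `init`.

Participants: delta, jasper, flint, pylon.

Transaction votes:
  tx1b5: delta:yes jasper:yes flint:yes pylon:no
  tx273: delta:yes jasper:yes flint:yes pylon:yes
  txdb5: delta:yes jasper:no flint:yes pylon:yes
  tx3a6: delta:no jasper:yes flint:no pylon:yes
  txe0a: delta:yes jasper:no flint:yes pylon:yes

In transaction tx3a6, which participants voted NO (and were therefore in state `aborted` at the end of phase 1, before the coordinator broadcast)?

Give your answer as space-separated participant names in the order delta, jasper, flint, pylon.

Answer: delta flint

Derivation:
Txn tx3a6 phase 1: delta no -> aborted; jasper yes -> prepared; flint no -> aborted; pylon yes -> prepared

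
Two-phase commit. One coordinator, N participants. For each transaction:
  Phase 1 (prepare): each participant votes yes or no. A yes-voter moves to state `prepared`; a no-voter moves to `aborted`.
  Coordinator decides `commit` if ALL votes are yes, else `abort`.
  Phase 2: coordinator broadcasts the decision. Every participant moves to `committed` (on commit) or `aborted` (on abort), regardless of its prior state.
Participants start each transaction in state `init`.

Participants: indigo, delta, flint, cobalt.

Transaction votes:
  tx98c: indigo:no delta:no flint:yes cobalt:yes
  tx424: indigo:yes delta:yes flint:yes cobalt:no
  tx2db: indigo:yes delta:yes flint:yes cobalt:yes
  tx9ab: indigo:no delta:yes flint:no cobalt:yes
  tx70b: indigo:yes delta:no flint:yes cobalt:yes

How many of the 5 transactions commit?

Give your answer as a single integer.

Answer: 1

Derivation:
tx98c: no from indigo, delta -> abort (commits=0)
tx424: no from cobalt -> abort (commits=0)
tx2db: all yes -> commit (commits=1)
tx9ab: no from indigo, flint -> abort (commits=1)
tx70b: no from delta -> abort (commits=1)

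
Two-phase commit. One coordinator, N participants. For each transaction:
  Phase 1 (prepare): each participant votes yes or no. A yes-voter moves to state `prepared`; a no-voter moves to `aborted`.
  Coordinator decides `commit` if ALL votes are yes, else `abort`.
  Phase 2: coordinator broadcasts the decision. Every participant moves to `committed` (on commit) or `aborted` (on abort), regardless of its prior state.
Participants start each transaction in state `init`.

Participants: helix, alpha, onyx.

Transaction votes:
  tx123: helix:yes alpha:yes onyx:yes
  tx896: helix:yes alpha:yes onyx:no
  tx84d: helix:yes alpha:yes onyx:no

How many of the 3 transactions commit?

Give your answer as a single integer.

Answer: 1

Derivation:
tx123: all yes -> commit (commits=1)
tx896: no from onyx -> abort (commits=1)
tx84d: no from onyx -> abort (commits=1)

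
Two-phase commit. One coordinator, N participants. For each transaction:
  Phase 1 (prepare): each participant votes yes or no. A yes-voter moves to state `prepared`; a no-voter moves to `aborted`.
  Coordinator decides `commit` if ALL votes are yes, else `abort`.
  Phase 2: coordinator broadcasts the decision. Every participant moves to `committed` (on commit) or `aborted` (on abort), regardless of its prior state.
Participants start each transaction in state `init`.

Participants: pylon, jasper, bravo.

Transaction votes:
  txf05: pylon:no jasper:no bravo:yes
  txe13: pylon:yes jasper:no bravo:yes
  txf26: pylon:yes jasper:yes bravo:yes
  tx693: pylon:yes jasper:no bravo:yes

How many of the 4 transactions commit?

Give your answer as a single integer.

Answer: 1

Derivation:
txf05: no from pylon, jasper -> abort (commits=0)
txe13: no from jasper -> abort (commits=0)
txf26: all yes -> commit (commits=1)
tx693: no from jasper -> abort (commits=1)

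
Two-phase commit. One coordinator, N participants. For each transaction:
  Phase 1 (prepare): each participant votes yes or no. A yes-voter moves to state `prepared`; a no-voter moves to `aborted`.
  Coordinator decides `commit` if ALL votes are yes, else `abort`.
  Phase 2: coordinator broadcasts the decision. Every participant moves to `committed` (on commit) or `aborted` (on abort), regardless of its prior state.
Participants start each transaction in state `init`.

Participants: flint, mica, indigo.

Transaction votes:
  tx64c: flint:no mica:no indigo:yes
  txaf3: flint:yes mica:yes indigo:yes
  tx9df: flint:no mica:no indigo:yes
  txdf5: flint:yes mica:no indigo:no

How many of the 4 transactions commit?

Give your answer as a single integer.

tx64c: no from flint, mica -> abort (commits=0)
txaf3: all yes -> commit (commits=1)
tx9df: no from flint, mica -> abort (commits=1)
txdf5: no from mica, indigo -> abort (commits=1)

Answer: 1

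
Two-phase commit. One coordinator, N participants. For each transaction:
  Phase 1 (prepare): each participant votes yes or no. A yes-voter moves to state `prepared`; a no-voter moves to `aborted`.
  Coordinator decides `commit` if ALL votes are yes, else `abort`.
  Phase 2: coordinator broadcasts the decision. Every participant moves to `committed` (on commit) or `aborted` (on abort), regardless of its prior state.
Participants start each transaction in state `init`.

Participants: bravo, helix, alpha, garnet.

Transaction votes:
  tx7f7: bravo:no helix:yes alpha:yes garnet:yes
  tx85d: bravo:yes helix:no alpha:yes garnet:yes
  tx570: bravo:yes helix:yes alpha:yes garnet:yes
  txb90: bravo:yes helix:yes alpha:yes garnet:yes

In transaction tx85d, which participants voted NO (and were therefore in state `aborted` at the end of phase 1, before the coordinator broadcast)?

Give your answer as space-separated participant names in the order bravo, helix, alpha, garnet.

Txn tx85d phase 1: bravo yes -> prepared; helix no -> aborted; alpha yes -> prepared; garnet yes -> prepared

Answer: helix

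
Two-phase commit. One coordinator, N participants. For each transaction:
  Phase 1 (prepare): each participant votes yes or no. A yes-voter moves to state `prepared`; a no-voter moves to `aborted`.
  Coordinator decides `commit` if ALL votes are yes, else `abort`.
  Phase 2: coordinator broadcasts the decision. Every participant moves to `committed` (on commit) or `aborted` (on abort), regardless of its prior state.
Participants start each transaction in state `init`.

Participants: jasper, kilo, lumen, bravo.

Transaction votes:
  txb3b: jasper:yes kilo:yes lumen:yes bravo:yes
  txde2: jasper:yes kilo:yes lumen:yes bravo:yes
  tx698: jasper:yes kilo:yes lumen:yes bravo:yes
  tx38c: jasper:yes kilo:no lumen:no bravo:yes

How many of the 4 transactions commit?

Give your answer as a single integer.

Answer: 3

Derivation:
txb3b: all yes -> commit (commits=1)
txde2: all yes -> commit (commits=2)
tx698: all yes -> commit (commits=3)
tx38c: no from kilo, lumen -> abort (commits=3)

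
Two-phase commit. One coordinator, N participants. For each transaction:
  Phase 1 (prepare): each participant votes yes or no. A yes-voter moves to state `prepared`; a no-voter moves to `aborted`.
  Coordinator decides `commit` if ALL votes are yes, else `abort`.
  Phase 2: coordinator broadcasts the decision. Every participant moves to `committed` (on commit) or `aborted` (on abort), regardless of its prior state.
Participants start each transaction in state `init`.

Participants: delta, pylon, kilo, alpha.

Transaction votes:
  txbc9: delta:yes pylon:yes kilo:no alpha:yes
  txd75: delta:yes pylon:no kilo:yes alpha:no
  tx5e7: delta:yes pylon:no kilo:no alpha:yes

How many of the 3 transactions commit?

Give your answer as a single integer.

txbc9: no from kilo -> abort (commits=0)
txd75: no from pylon, alpha -> abort (commits=0)
tx5e7: no from pylon, kilo -> abort (commits=0)

Answer: 0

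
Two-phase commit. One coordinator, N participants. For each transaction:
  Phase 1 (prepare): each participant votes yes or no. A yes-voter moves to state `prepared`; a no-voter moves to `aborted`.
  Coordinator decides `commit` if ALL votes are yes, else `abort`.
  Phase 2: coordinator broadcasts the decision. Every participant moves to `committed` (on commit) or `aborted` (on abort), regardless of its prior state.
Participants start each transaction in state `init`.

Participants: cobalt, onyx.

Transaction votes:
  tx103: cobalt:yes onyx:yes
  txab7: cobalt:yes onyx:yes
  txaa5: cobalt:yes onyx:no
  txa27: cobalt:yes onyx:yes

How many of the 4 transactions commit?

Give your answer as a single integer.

Answer: 3

Derivation:
tx103: all yes -> commit (commits=1)
txab7: all yes -> commit (commits=2)
txaa5: no from onyx -> abort (commits=2)
txa27: all yes -> commit (commits=3)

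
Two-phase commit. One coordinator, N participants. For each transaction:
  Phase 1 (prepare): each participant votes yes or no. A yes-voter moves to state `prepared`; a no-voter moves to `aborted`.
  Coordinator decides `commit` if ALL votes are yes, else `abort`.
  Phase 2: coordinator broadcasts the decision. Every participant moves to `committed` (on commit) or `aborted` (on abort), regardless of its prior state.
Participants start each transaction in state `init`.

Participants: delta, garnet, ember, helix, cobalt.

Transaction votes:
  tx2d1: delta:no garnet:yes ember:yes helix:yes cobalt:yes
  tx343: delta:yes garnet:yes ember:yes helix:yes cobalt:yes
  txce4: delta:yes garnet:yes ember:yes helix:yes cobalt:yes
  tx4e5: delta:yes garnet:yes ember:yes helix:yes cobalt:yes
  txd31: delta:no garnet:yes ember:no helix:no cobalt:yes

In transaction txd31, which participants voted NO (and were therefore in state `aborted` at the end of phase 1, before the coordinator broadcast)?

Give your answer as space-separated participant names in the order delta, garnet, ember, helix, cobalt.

Txn txd31 phase 1: delta no -> aborted; garnet yes -> prepared; ember no -> aborted; helix no -> aborted; cobalt yes -> prepared

Answer: delta ember helix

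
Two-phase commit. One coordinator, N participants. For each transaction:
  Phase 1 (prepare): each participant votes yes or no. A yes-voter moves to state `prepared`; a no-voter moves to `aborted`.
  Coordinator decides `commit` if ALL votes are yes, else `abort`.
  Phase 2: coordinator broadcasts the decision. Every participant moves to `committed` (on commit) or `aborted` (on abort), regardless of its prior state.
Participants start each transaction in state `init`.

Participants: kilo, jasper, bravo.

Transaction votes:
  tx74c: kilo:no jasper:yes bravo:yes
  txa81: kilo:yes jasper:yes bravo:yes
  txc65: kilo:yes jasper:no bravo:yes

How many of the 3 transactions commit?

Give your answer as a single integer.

tx74c: no from kilo -> abort (commits=0)
txa81: all yes -> commit (commits=1)
txc65: no from jasper -> abort (commits=1)

Answer: 1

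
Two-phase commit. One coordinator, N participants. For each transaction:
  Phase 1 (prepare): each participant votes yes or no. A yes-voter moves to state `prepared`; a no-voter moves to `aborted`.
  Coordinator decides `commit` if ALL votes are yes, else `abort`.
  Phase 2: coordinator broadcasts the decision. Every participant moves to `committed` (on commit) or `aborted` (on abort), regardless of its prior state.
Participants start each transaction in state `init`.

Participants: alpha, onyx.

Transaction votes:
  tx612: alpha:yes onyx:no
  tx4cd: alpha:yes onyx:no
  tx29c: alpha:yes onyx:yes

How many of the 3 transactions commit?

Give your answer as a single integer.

tx612: no from onyx -> abort (commits=0)
tx4cd: no from onyx -> abort (commits=0)
tx29c: all yes -> commit (commits=1)

Answer: 1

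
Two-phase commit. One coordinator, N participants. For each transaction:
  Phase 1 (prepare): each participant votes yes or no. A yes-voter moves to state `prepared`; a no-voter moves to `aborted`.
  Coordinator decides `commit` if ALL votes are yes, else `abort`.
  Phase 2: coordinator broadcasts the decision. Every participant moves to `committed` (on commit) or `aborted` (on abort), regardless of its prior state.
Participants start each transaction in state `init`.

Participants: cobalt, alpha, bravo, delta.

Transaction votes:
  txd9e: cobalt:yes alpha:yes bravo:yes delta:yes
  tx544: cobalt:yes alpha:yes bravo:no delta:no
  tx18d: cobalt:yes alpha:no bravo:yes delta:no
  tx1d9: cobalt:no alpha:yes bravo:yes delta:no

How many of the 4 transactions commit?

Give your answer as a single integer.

Answer: 1

Derivation:
txd9e: all yes -> commit (commits=1)
tx544: no from bravo, delta -> abort (commits=1)
tx18d: no from alpha, delta -> abort (commits=1)
tx1d9: no from cobalt, delta -> abort (commits=1)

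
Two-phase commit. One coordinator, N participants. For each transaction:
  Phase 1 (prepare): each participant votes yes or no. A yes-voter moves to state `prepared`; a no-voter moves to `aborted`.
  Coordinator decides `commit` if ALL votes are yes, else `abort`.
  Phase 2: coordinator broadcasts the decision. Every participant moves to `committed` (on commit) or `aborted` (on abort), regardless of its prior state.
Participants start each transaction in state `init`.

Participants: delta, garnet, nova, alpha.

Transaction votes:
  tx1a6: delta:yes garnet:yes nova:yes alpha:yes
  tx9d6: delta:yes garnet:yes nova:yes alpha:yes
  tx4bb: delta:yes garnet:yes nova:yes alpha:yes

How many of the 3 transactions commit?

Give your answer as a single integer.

Answer: 3

Derivation:
tx1a6: all yes -> commit (commits=1)
tx9d6: all yes -> commit (commits=2)
tx4bb: all yes -> commit (commits=3)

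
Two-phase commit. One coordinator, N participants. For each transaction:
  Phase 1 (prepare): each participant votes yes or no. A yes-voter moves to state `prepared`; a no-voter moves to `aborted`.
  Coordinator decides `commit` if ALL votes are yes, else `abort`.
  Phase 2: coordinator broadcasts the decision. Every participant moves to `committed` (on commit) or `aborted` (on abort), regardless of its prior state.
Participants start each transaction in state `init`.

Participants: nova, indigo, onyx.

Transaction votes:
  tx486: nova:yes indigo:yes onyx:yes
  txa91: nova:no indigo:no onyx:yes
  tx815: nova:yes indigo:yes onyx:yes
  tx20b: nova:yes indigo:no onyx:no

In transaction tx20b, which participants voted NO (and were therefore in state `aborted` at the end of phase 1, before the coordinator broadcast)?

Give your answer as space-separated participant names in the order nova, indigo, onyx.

Txn tx20b phase 1: nova yes -> prepared; indigo no -> aborted; onyx no -> aborted

Answer: indigo onyx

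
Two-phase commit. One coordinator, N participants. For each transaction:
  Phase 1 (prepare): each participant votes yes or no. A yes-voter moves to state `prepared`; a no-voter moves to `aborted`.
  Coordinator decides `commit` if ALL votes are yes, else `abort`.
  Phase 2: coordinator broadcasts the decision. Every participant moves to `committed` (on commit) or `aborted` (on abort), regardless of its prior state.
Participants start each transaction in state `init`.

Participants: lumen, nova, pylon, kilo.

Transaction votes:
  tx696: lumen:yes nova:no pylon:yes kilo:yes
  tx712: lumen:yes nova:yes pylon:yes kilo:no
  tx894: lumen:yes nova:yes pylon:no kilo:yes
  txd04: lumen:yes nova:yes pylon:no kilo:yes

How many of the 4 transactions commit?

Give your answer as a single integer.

Answer: 0

Derivation:
tx696: no from nova -> abort (commits=0)
tx712: no from kilo -> abort (commits=0)
tx894: no from pylon -> abort (commits=0)
txd04: no from pylon -> abort (commits=0)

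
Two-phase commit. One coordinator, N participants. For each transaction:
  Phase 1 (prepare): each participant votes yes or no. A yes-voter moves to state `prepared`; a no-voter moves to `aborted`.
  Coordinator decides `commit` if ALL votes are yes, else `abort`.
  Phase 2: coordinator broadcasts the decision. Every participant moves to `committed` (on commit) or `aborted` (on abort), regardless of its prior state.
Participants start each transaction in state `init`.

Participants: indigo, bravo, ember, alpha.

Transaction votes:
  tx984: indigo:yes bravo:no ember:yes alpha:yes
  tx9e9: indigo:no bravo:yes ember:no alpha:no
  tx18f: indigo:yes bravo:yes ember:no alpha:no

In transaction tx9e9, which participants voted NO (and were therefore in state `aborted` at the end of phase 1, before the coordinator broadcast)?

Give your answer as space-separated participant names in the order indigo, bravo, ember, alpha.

Txn tx9e9 phase 1: indigo no -> aborted; bravo yes -> prepared; ember no -> aborted; alpha no -> aborted

Answer: indigo ember alpha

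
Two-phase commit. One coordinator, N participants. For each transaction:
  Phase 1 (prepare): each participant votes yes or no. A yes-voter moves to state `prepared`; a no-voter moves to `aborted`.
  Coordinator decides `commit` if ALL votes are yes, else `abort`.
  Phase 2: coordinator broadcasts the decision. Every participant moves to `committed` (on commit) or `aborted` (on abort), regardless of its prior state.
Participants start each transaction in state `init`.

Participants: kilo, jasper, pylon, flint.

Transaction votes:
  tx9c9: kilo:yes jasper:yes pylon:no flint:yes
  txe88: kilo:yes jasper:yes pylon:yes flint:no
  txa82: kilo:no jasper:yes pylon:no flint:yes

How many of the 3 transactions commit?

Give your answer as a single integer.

Answer: 0

Derivation:
tx9c9: no from pylon -> abort (commits=0)
txe88: no from flint -> abort (commits=0)
txa82: no from kilo, pylon -> abort (commits=0)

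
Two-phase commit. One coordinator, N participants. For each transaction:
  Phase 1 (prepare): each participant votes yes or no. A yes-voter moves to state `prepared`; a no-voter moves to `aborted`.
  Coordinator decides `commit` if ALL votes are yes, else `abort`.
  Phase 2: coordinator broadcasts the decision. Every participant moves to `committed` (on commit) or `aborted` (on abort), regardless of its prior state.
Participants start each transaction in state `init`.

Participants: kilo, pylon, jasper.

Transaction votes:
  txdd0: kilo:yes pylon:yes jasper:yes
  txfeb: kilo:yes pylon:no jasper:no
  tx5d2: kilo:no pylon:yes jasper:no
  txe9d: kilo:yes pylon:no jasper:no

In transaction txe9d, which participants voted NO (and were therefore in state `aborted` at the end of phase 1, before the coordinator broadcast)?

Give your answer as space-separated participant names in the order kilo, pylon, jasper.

Answer: pylon jasper

Derivation:
Txn txe9d phase 1: kilo yes -> prepared; pylon no -> aborted; jasper no -> aborted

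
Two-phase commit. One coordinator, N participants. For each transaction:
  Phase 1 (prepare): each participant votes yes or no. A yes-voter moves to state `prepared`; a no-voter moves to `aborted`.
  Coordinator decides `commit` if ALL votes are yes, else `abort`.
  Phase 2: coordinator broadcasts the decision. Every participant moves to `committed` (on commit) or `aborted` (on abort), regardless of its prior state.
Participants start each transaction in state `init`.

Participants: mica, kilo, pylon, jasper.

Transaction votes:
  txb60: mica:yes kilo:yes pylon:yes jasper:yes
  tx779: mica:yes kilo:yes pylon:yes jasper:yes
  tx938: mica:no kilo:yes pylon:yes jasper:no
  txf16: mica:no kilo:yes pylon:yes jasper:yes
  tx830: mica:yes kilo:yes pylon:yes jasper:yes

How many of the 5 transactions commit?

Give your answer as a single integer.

txb60: all yes -> commit (commits=1)
tx779: all yes -> commit (commits=2)
tx938: no from mica, jasper -> abort (commits=2)
txf16: no from mica -> abort (commits=2)
tx830: all yes -> commit (commits=3)

Answer: 3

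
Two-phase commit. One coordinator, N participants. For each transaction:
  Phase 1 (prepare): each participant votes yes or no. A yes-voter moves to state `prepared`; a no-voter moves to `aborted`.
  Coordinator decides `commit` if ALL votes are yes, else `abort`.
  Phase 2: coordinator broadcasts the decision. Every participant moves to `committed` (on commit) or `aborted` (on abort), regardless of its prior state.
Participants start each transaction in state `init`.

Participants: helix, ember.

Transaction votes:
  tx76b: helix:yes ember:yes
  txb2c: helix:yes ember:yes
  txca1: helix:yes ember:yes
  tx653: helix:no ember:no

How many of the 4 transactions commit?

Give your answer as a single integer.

tx76b: all yes -> commit (commits=1)
txb2c: all yes -> commit (commits=2)
txca1: all yes -> commit (commits=3)
tx653: no from helix, ember -> abort (commits=3)

Answer: 3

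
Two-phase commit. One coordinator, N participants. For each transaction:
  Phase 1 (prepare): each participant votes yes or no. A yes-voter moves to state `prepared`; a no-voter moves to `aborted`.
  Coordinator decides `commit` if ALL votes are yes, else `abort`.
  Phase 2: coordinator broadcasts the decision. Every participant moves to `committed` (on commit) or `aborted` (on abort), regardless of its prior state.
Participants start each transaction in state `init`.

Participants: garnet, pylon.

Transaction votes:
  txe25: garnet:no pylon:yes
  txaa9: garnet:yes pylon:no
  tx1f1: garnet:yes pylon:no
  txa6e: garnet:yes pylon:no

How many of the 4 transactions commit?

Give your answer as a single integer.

Answer: 0

Derivation:
txe25: no from garnet -> abort (commits=0)
txaa9: no from pylon -> abort (commits=0)
tx1f1: no from pylon -> abort (commits=0)
txa6e: no from pylon -> abort (commits=0)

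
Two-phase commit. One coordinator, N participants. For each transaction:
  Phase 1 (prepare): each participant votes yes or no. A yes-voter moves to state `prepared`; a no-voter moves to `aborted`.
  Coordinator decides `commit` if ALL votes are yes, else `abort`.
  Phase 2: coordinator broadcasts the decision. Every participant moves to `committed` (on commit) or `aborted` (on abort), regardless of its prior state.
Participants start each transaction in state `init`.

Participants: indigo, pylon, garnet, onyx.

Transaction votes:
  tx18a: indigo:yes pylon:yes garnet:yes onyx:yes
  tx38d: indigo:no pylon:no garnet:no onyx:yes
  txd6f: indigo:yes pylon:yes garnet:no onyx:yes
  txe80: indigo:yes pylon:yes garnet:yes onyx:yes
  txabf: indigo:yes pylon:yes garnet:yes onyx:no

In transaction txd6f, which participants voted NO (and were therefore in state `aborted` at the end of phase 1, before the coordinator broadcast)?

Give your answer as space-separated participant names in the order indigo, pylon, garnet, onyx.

Answer: garnet

Derivation:
Txn txd6f phase 1: indigo yes -> prepared; pylon yes -> prepared; garnet no -> aborted; onyx yes -> prepared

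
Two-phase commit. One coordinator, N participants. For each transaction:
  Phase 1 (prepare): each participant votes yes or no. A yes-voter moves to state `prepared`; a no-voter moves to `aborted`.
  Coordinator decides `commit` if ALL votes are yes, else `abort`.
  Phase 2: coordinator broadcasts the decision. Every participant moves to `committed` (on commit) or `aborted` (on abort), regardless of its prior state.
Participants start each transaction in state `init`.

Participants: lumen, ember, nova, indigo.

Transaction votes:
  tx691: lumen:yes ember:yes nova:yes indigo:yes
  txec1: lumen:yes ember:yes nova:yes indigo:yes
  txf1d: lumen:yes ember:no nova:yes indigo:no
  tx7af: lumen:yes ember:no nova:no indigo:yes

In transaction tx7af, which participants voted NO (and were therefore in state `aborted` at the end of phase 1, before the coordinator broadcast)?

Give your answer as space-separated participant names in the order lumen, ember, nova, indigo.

Answer: ember nova

Derivation:
Txn tx7af phase 1: lumen yes -> prepared; ember no -> aborted; nova no -> aborted; indigo yes -> prepared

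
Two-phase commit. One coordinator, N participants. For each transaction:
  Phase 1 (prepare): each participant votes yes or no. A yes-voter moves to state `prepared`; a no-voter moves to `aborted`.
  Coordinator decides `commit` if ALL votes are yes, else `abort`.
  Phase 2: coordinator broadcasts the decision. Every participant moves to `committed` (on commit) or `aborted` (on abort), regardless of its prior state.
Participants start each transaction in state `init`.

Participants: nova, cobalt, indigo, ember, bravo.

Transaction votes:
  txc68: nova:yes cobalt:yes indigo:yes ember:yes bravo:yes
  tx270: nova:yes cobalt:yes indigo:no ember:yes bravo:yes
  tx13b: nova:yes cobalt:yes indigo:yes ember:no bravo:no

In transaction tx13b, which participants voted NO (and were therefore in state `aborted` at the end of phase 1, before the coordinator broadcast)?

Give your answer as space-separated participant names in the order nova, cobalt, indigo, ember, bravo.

Answer: ember bravo

Derivation:
Txn tx13b phase 1: nova yes -> prepared; cobalt yes -> prepared; indigo yes -> prepared; ember no -> aborted; bravo no -> aborted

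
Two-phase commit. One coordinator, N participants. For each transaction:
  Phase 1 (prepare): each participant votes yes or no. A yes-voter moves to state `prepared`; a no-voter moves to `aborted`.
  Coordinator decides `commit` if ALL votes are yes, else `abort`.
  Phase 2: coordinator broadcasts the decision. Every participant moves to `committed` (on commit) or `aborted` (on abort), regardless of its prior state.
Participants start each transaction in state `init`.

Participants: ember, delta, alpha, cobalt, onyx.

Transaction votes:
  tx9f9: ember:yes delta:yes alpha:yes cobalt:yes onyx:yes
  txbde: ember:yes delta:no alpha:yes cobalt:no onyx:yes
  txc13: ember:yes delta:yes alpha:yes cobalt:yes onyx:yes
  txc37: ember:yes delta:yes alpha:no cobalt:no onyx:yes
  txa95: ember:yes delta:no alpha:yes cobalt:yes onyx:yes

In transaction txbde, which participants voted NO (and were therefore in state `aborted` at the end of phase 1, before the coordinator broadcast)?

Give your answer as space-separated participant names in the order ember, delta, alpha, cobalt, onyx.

Txn txbde phase 1: ember yes -> prepared; delta no -> aborted; alpha yes -> prepared; cobalt no -> aborted; onyx yes -> prepared

Answer: delta cobalt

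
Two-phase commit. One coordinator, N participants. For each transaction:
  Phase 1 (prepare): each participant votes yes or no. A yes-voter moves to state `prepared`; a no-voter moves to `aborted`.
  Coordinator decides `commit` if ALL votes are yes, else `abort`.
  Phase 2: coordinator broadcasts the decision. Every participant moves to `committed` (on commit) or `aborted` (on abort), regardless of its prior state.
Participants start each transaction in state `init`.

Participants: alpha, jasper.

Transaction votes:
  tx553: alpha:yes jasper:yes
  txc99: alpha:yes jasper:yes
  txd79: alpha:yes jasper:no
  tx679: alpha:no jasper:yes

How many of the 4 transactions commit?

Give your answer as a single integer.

tx553: all yes -> commit (commits=1)
txc99: all yes -> commit (commits=2)
txd79: no from jasper -> abort (commits=2)
tx679: no from alpha -> abort (commits=2)

Answer: 2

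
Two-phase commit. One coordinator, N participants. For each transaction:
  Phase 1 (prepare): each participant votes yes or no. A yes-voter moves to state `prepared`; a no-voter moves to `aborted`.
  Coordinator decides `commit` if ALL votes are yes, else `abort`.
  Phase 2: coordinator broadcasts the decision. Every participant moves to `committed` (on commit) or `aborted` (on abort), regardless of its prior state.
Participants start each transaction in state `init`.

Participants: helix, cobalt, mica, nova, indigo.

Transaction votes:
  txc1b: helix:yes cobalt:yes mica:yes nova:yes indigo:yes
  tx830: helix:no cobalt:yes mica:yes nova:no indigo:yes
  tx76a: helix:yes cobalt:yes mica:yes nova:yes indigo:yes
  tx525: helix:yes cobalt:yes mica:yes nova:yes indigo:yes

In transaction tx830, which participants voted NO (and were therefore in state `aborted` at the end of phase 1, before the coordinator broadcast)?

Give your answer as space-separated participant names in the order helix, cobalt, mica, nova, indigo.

Answer: helix nova

Derivation:
Txn tx830 phase 1: helix no -> aborted; cobalt yes -> prepared; mica yes -> prepared; nova no -> aborted; indigo yes -> prepared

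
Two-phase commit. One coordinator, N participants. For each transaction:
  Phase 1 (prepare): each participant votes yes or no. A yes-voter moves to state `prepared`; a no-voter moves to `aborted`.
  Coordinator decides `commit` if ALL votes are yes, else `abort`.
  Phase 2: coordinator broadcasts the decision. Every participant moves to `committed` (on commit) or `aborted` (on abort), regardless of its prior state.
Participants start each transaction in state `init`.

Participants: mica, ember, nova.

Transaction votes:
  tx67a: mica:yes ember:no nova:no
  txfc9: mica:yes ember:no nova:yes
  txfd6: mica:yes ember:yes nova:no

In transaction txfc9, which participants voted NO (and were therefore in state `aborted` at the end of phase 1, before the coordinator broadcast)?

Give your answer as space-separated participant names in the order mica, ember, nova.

Answer: ember

Derivation:
Txn txfc9 phase 1: mica yes -> prepared; ember no -> aborted; nova yes -> prepared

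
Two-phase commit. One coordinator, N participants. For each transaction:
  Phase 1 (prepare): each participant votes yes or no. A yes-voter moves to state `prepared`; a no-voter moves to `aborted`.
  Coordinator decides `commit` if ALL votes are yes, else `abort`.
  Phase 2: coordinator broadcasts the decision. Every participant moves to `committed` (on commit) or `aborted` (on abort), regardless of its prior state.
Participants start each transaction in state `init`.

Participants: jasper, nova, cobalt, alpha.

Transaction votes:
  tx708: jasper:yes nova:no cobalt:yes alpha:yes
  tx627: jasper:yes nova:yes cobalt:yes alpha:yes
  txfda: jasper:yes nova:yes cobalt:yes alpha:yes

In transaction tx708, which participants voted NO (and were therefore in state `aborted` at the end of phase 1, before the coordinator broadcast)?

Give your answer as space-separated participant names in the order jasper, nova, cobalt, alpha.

Answer: nova

Derivation:
Txn tx708 phase 1: jasper yes -> prepared; nova no -> aborted; cobalt yes -> prepared; alpha yes -> prepared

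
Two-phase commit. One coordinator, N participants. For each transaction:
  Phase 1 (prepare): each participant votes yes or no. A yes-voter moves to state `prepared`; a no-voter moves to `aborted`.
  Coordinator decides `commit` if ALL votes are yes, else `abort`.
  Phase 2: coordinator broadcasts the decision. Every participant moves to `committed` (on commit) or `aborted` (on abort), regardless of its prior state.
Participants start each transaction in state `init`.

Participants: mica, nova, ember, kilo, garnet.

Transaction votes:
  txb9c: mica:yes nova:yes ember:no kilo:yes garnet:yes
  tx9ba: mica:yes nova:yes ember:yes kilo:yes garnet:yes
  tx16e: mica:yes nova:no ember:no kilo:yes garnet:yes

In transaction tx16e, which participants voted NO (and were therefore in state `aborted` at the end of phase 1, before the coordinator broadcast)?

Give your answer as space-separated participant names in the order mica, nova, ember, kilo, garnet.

Answer: nova ember

Derivation:
Txn tx16e phase 1: mica yes -> prepared; nova no -> aborted; ember no -> aborted; kilo yes -> prepared; garnet yes -> prepared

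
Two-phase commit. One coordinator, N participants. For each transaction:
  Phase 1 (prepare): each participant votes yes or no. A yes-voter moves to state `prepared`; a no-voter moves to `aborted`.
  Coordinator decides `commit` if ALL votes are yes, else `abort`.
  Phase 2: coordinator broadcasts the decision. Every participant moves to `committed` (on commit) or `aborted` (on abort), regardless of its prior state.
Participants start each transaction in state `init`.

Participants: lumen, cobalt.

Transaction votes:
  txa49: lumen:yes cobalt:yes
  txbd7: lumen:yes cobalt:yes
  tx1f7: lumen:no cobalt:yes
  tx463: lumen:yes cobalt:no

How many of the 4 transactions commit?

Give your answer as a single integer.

txa49: all yes -> commit (commits=1)
txbd7: all yes -> commit (commits=2)
tx1f7: no from lumen -> abort (commits=2)
tx463: no from cobalt -> abort (commits=2)

Answer: 2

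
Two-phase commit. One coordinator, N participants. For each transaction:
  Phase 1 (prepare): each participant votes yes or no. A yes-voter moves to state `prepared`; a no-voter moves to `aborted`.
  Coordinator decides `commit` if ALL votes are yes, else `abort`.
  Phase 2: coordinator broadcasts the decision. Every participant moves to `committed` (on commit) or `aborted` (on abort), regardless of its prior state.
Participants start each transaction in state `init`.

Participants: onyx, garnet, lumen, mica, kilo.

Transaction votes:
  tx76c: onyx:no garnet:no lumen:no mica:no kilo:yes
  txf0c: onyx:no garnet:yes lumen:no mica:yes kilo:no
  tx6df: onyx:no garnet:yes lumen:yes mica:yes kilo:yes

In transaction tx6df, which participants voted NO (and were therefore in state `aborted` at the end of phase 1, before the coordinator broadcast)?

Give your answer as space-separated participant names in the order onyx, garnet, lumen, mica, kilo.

Txn tx6df phase 1: onyx no -> aborted; garnet yes -> prepared; lumen yes -> prepared; mica yes -> prepared; kilo yes -> prepared

Answer: onyx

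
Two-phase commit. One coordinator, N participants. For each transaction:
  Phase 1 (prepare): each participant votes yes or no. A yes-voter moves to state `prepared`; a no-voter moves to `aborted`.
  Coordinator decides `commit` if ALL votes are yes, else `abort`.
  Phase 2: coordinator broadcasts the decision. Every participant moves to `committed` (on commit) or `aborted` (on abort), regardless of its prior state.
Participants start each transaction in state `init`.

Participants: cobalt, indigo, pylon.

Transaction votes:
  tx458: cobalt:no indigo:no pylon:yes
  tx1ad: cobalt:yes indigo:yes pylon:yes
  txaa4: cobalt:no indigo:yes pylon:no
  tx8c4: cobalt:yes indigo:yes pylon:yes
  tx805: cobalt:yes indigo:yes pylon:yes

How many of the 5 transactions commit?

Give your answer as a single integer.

Answer: 3

Derivation:
tx458: no from cobalt, indigo -> abort (commits=0)
tx1ad: all yes -> commit (commits=1)
txaa4: no from cobalt, pylon -> abort (commits=1)
tx8c4: all yes -> commit (commits=2)
tx805: all yes -> commit (commits=3)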